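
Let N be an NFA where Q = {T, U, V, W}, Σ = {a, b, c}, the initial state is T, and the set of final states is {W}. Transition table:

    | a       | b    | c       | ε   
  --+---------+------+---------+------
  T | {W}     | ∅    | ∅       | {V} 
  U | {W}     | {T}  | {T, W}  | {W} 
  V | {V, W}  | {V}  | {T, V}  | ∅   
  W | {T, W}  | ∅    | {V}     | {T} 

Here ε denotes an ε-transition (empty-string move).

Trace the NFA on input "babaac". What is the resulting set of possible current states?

{T, V}

Start: ε-closure({T}) = {T, V}.
Read 'b': T→∅, V→{V}; now {V}.
Read 'a': V→{V, W}; union {V, W}; ε-closure = {T, V, W}.
Read 'b': T→∅, V→{V}, W→∅; now {V}.
Read 'a': V→{V, W}; union {V, W}; ε-closure = {T, V, W}.
Read 'a': T→{W}, V→{V, W}, W→{T, W}; now {T, V, W}.
Read 'c': T→∅, V→{T, V}, W→{V}; now {T, V}.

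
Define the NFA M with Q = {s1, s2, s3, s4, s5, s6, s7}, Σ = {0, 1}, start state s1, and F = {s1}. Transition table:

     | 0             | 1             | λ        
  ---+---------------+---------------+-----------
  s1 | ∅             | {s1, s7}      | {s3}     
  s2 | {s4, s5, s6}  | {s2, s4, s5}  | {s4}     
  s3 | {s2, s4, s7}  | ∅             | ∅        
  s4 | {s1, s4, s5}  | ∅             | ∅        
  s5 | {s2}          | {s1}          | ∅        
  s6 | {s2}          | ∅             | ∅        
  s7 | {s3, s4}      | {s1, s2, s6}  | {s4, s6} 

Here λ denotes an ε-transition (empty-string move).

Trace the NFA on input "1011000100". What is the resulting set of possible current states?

Start: ε-closure({s1}) = {s1, s3}.
Read '1': {s1, s3} → {s1, s3, s4, s6, s7}.
Read '0': {s1, s3, s4, s6, s7} → {s1, s2, s3, s4, s5, s6, s7}.
Read '1': {s1, s2, s3, s4, s5, s6, s7} → {s1, s2, s3, s4, s5, s6, s7}.
Read '1': {s1, s2, s3, s4, s5, s6, s7} → {s1, s2, s3, s4, s5, s6, s7}.
Read '0': {s1, s2, s3, s4, s5, s6, s7} → {s1, s2, s3, s4, s5, s6, s7}.
Read '0': {s1, s2, s3, s4, s5, s6, s7} → {s1, s2, s3, s4, s5, s6, s7}.
Read '0': {s1, s2, s3, s4, s5, s6, s7} → {s1, s2, s3, s4, s5, s6, s7}.
Read '1': {s1, s2, s3, s4, s5, s6, s7} → {s1, s2, s3, s4, s5, s6, s7}.
Read '0': {s1, s2, s3, s4, s5, s6, s7} → {s1, s2, s3, s4, s5, s6, s7}.
Read '0': {s1, s2, s3, s4, s5, s6, s7} → {s1, s2, s3, s4, s5, s6, s7}.

{s1, s2, s3, s4, s5, s6, s7}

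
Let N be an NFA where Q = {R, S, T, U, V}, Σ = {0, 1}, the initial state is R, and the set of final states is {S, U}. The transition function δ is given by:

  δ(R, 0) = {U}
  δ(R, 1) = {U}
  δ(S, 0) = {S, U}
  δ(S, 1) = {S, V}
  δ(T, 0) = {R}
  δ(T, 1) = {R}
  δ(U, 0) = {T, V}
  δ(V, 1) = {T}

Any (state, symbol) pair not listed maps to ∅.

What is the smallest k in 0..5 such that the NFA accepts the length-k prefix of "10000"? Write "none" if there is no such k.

Start in {R}.
Read '1': R→{U}; now {U}.
None of the earlier sets intersect F, but {U} does.

1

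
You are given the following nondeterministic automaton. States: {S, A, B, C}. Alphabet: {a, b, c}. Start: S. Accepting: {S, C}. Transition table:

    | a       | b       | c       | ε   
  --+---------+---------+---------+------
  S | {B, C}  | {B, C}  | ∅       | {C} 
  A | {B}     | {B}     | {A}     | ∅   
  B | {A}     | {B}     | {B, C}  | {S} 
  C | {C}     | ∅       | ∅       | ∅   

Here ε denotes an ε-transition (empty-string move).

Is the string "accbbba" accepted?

Yes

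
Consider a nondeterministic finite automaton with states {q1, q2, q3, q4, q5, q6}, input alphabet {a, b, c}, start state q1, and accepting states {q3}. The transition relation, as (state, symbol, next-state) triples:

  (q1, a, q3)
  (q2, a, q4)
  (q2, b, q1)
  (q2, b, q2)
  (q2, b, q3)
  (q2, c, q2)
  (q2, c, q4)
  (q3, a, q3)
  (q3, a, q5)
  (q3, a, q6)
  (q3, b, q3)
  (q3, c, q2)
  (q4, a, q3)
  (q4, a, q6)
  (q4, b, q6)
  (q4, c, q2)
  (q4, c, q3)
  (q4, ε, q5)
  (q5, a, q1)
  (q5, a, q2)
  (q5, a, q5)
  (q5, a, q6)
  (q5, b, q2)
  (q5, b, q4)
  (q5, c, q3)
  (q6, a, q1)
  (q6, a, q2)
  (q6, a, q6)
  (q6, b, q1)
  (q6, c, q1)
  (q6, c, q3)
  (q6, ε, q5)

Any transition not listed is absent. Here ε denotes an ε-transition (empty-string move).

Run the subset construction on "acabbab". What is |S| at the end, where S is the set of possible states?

6

Start in {q1}.
Read 'a': q1→{q3}; now {q3}.
Read 'c': q3→{q2}; now {q2}.
Read 'a': q2→{q4}; union {q4}; ε-closure = {q4, q5}.
Read 'b': q4→{q6}, q5→{q2, q4}; union {q2, q4, q6}; ε-closure = {q2, q4, q5, q6}.
Read 'b': q2→{q1, q2, q3}, q4→{q6}, q5→{q2, q4}, q6→{q1}; union {q1, q2, q3, q4, q6}; ε-closure = {q1, q2, q3, q4, q5, q6}.
Read 'a': q1→{q3}, q2→{q4}, q3→{q3, q5, q6}, q4→{q3, q6}, q5→{q1, q2, q5, q6}, q6→{q1, q2, q6}; now {q1, q2, q3, q4, q5, q6}.
Read 'b': q1→∅, q2→{q1, q2, q3}, q3→{q3}, q4→{q6}, q5→{q2, q4}, q6→{q1}; union {q1, q2, q3, q4, q6}; ε-closure = {q1, q2, q3, q4, q5, q6}.
That set has 6 states.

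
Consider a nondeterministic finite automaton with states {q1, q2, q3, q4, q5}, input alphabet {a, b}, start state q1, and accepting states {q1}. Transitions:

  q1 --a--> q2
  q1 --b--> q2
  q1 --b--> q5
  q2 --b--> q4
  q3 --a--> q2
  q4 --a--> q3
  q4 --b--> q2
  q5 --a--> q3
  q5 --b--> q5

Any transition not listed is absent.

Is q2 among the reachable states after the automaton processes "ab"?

No

Start in {q1}.
Read 'a': q1→{q2}; now {q2}.
Read 'b': q2→{q4}; now {q4}.
State q2 is not in {q4}.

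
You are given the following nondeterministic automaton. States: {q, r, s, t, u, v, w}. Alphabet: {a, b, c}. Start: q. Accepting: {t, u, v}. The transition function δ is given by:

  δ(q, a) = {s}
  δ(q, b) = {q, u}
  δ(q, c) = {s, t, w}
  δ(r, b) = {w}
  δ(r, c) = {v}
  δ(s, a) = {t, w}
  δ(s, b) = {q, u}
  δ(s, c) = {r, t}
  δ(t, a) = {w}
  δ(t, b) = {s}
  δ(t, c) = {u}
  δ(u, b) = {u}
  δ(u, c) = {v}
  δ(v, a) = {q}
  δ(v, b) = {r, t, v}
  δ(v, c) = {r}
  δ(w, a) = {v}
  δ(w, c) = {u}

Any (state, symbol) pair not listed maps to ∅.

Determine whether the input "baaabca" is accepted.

Start in {q}.
Read 'b': {q} → {q, u}.
Read 'a': {q, u} → {s}.
Read 'a': {s} → {t, w}.
Read 'a': {t, w} → {v, w}.
Read 'b': {v, w} → {r, t, v}.
Read 'c': {r, t, v} → {r, u, v}.
Read 'a': {r, u, v} → {q}.
The final set {q} contains no accepting state.

No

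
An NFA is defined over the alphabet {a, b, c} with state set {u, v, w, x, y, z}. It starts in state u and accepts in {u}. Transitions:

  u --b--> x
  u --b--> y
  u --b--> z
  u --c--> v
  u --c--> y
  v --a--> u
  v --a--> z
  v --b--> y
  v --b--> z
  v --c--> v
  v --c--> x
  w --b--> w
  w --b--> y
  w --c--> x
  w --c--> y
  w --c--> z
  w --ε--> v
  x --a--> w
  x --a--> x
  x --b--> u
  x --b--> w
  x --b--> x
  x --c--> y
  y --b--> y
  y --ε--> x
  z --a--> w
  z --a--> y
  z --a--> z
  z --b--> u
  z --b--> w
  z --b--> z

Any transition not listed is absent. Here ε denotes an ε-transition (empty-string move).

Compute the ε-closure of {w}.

Begin with {w}.
ε-move w → v; add v.

{v, w}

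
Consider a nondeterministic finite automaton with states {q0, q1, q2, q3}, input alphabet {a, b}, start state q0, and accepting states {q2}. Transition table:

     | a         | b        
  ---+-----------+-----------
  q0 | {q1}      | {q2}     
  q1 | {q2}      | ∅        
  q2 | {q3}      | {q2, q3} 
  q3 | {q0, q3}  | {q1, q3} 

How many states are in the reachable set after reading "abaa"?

0

Start in {q0}.
Read 'a': {q0} → {q1}.
Read 'b': {q1} → ∅.
The set is empty and remains empty for the remaining 2 symbols.
That set has 0 states.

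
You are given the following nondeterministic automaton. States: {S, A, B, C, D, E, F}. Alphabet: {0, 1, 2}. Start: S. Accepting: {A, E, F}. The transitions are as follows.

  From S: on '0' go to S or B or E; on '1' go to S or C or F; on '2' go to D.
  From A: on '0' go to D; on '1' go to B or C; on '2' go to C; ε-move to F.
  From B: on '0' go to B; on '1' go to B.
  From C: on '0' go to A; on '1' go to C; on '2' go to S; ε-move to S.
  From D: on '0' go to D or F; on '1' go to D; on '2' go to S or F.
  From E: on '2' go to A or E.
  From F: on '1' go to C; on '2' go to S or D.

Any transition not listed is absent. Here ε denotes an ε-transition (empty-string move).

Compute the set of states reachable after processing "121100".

{S, B, D, E, F}

Start in {S}.
Read '1': S→{S, C, F}; now {S, C, F}.
Read '2': S→{D}, C→{S}, F→{S, D}; now {S, D}.
Read '1': S→{S, C, F}, D→{D}; now {S, C, D, F}.
Read '1': S→{S, C, F}, C→{C}, D→{D}, F→{C}; now {S, C, D, F}.
Read '0': S→{S, B, E}, C→{A}, D→{D, F}, F→∅; now {S, A, B, D, E, F}.
Read '0': S→{S, B, E}, A→{D}, B→{B}, D→{D, F}, E→∅, F→∅; now {S, B, D, E, F}.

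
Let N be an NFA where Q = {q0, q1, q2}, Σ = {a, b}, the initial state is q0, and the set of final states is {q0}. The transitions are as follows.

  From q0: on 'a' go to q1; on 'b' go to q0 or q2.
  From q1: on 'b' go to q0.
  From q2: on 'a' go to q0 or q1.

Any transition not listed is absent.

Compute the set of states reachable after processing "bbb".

Start in {q0}.
Read 'b': {q0} → {q0, q2}.
Read 'b': {q0, q2} → {q0, q2}.
Read 'b': {q0, q2} → {q0, q2}.

{q0, q2}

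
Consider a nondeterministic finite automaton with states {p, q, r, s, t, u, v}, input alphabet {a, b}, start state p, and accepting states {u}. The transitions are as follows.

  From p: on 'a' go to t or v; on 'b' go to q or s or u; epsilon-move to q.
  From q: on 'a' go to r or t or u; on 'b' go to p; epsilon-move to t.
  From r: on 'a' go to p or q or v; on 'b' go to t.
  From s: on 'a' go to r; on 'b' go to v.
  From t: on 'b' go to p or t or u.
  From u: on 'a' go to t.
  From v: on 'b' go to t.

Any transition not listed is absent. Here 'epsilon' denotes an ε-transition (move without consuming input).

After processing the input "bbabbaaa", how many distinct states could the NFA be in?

Start: ε-closure({p}) = {p, q, t}.
Read 'b': {p, q, t} → {p, q, s, t, u}.
Read 'b': {p, q, s, t, u} → {p, q, s, t, u, v}.
Read 'a': {p, q, s, t, u, v} → {r, t, u, v}.
Read 'b': {r, t, u, v} → {p, q, t, u}.
Read 'b': {p, q, t, u} → {p, q, s, t, u}.
Read 'a': {p, q, s, t, u} → {r, t, u, v}.
Read 'a': {r, t, u, v} → {p, q, t, v}.
Read 'a': {p, q, t, v} → {r, t, u, v}.
That set has 4 states.

4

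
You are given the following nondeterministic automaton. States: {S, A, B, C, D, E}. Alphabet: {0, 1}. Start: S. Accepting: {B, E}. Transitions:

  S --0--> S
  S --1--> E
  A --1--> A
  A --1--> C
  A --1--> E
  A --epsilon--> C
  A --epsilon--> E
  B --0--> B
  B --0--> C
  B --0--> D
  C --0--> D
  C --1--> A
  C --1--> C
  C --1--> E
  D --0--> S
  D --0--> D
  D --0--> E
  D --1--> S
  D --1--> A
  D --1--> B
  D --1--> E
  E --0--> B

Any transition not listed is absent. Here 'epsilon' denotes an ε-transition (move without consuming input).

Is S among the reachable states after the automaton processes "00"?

Yes

Start in {S}.
Read '0': S→{S}; now {S}.
Read '0': S→{S}; now {S}.
State S is in {S}.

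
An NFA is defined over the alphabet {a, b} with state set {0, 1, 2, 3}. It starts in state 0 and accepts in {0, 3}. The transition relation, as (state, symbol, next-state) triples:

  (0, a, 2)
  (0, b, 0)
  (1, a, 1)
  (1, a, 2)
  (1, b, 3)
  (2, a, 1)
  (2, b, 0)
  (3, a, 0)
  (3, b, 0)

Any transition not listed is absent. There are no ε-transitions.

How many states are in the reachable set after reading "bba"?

Start in {0}.
Read 'b': {0} → {0}.
Read 'b': {0} → {0}.
Read 'a': {0} → {2}.
That set has 1 state.

1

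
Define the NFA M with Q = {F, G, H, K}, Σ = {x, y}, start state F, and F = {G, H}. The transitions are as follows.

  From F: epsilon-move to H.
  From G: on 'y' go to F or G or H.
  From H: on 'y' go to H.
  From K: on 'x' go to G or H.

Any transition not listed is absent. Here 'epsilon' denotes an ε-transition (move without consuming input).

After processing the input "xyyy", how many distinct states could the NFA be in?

Start: ε-closure({F}) = {F, H}.
Read 'x': F→∅, H→∅; now ∅.
The set is empty and remains empty for the remaining 3 symbols.
That set has 0 states.

0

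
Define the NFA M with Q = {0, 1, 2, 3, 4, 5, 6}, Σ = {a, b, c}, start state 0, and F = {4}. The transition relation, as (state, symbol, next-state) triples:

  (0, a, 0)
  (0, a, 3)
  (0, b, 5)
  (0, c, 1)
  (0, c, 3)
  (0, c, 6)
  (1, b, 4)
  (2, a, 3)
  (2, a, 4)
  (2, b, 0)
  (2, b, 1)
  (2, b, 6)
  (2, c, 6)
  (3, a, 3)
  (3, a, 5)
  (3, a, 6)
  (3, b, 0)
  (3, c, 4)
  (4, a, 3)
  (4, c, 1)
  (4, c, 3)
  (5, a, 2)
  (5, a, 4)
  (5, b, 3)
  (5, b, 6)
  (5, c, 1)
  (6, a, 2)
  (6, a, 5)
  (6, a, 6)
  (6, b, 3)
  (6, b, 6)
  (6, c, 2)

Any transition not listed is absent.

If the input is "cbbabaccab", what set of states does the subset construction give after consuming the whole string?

{0, 1, 3, 6}

Start in {0}.
Read 'c': 0→{1, 3, 6}; now {1, 3, 6}.
Read 'b': 1→{4}, 3→{0}, 6→{3, 6}; now {0, 3, 4, 6}.
Read 'b': 0→{5}, 3→{0}, 4→∅, 6→{3, 6}; now {0, 3, 5, 6}.
Read 'a': 0→{0, 3}, 3→{3, 5, 6}, 5→{2, 4}, 6→{2, 5, 6}; now {0, 2, 3, 4, 5, 6}.
Read 'b': 0→{5}, 2→{0, 1, 6}, 3→{0}, 4→∅, 5→{3, 6}, 6→{3, 6}; now {0, 1, 3, 5, 6}.
Read 'a': 0→{0, 3}, 1→∅, 3→{3, 5, 6}, 5→{2, 4}, 6→{2, 5, 6}; now {0, 2, 3, 4, 5, 6}.
Read 'c': 0→{1, 3, 6}, 2→{6}, 3→{4}, 4→{1, 3}, 5→{1}, 6→{2}; now {1, 2, 3, 4, 6}.
Read 'c': 1→∅, 2→{6}, 3→{4}, 4→{1, 3}, 6→{2}; now {1, 2, 3, 4, 6}.
Read 'a': 1→∅, 2→{3, 4}, 3→{3, 5, 6}, 4→{3}, 6→{2, 5, 6}; now {2, 3, 4, 5, 6}.
Read 'b': 2→{0, 1, 6}, 3→{0}, 4→∅, 5→{3, 6}, 6→{3, 6}; now {0, 1, 3, 6}.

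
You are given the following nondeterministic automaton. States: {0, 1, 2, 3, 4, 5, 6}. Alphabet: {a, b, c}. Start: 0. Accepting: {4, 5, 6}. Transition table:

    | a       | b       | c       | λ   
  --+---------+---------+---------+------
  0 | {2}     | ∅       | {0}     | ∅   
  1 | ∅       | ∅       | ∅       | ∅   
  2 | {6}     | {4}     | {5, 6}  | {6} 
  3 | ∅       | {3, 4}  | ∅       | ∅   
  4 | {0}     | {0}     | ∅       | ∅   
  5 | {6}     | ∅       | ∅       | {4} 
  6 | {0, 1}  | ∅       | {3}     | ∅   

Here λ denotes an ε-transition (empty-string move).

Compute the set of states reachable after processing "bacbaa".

∅

Start in {0}.
Read 'b': 0→∅; now ∅.
The set is empty and remains empty for the remaining 5 symbols.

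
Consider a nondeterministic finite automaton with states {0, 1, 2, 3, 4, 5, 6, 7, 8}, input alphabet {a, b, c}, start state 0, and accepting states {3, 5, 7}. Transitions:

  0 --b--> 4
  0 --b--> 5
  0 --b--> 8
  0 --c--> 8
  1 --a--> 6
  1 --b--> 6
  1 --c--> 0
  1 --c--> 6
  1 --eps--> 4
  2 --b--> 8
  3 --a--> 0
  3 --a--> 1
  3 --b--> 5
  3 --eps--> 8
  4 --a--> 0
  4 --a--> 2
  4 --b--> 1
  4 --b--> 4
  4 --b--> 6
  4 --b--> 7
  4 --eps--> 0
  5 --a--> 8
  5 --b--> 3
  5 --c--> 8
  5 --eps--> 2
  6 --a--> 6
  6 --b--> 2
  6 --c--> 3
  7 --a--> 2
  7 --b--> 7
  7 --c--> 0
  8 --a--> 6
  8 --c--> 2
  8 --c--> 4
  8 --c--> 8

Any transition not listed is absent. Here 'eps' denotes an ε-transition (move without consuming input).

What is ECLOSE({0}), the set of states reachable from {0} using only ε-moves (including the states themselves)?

{0}

Begin with {0}.
No ε-moves leave this set, so the closure equals the set itself.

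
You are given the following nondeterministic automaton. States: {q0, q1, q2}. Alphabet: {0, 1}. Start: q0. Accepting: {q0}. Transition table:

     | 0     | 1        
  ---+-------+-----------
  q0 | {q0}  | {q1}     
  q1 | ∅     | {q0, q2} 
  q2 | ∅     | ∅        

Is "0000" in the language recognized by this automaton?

Yes

Start in {q0}.
Read '0': {q0} → {q0}.
Read '0': {q0} → {q0}.
Read '0': {q0} → {q0}.
Read '0': {q0} → {q0}.
The final set {q0} contains the accepting state q0.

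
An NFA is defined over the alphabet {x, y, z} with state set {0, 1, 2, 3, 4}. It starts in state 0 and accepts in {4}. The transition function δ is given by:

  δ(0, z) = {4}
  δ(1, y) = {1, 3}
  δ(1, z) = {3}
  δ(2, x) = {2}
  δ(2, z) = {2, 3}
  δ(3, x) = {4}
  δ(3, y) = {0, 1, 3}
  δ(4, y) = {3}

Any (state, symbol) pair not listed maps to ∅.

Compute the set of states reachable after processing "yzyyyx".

∅

Start in {0}.
Read 'y': 0→∅; now ∅.
The set is empty and remains empty for the remaining 5 symbols.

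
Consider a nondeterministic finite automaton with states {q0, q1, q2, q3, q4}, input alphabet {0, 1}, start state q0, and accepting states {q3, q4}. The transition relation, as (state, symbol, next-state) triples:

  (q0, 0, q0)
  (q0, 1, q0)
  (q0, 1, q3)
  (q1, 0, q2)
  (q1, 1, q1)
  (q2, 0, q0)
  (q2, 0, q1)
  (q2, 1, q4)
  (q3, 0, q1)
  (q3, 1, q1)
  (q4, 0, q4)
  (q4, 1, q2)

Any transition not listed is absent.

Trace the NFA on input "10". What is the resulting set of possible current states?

{q0, q1}

Start in {q0}.
Read '1': {q0} → {q0, q3}.
Read '0': {q0, q3} → {q0, q1}.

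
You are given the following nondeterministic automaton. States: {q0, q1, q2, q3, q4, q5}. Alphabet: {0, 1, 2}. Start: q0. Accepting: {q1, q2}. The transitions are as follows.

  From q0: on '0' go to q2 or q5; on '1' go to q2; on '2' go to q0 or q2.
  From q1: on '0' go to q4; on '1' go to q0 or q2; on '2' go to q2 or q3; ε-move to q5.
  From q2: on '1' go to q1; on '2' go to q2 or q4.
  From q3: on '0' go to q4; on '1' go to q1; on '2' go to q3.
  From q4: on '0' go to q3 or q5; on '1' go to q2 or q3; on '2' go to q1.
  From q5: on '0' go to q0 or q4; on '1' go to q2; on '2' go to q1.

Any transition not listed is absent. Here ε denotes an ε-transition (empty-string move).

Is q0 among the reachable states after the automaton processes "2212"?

No

Start in {q0}.
Read '2': q0→{q0, q2}; now {q0, q2}.
Read '2': q0→{q0, q2}, q2→{q2, q4}; now {q0, q2, q4}.
Read '1': q0→{q2}, q2→{q1}, q4→{q2, q3}; union {q1, q2, q3}; ε-closure = {q1, q2, q3, q5}.
Read '2': q1→{q2, q3}, q2→{q2, q4}, q3→{q3}, q5→{q1}; union {q1, q2, q3, q4}; ε-closure = {q1, q2, q3, q4, q5}.
State q0 is not in {q1, q2, q3, q4, q5}.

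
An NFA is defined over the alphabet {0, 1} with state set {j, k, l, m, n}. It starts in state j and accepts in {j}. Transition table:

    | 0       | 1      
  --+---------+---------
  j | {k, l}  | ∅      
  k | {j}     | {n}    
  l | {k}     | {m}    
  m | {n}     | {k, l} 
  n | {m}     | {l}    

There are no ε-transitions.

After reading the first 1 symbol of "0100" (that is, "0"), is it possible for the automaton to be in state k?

Yes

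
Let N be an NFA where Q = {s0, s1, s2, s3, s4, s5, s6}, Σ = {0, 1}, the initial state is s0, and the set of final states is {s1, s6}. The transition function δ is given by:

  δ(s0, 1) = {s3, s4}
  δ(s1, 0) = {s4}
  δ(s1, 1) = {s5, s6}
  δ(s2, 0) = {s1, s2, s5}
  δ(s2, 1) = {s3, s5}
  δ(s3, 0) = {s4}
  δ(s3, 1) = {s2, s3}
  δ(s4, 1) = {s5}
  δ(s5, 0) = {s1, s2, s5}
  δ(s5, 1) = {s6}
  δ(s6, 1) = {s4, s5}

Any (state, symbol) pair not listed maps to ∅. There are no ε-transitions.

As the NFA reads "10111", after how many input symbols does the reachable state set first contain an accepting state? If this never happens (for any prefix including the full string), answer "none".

Start in {s0}.
Read '1': {s0} → {s3, s4}.
Read '0': {s3, s4} → {s4}.
Read '1': {s4} → {s5}.
Read '1': {s5} → {s6}.
None of the earlier sets intersect F, but {s6} does.

4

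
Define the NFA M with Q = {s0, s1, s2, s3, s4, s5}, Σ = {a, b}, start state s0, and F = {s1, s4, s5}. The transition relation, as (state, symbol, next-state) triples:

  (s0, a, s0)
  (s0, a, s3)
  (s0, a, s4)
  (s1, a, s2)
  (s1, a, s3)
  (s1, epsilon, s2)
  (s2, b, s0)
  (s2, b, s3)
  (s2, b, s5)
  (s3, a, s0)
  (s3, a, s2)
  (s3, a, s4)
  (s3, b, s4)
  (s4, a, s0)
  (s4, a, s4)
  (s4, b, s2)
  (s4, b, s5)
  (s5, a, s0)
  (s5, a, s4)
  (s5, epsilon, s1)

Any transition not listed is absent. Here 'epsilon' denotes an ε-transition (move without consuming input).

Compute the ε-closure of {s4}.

{s4}

Begin with {s4}.
No ε-moves leave this set, so the closure equals the set itself.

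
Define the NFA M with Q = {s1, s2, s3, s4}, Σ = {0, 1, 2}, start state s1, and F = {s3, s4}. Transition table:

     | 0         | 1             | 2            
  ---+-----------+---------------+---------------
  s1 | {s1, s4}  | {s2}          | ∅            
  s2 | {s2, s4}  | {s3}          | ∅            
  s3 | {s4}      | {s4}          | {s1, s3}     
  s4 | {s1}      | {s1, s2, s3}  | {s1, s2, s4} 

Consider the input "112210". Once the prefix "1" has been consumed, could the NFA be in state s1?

No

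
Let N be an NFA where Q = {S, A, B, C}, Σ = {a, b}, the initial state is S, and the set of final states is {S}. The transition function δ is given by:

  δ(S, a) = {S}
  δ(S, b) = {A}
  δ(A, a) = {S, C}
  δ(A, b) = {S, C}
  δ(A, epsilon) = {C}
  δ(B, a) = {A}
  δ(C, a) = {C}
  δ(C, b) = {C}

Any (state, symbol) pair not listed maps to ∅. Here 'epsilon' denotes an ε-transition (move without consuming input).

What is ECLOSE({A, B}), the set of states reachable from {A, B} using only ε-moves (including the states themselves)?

{A, B, C}

Begin with {A, B}.
ε-move A → C; add C.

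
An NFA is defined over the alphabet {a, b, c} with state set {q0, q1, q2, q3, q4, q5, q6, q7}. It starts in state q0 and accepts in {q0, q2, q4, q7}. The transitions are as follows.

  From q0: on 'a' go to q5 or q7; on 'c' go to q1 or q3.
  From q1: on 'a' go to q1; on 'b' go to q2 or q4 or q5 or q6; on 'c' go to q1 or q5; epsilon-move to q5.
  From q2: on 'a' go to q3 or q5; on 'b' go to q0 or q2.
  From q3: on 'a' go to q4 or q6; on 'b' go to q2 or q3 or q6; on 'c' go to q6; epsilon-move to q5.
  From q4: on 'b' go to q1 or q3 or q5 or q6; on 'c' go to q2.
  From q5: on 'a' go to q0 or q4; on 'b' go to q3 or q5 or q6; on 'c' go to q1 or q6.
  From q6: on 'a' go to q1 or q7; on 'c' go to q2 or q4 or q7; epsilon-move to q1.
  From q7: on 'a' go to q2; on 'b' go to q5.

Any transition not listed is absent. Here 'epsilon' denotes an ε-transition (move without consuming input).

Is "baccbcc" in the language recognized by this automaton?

No

Start in {q0}.
Read 'b': q0→∅; now ∅.
The set is empty and remains empty for the remaining 6 symbols.
The final set ∅ contains no accepting state.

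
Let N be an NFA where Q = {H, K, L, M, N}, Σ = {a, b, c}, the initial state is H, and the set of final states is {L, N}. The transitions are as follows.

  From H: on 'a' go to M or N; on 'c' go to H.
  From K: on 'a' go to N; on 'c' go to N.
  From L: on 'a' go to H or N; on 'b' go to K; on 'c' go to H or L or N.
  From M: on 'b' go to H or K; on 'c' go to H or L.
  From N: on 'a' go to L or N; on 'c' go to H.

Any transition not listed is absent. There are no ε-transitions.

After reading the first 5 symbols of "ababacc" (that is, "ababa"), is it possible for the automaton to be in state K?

Start in {H}.
Read 'a': H→{M, N}; now {M, N}.
Read 'b': M→{H, K}, N→∅; now {H, K}.
Read 'a': H→{M, N}, K→{N}; now {M, N}.
Read 'b': M→{H, K}, N→∅; now {H, K}.
Read 'a': H→{M, N}, K→{N}; now {M, N}.
State K is not in {M, N}.

No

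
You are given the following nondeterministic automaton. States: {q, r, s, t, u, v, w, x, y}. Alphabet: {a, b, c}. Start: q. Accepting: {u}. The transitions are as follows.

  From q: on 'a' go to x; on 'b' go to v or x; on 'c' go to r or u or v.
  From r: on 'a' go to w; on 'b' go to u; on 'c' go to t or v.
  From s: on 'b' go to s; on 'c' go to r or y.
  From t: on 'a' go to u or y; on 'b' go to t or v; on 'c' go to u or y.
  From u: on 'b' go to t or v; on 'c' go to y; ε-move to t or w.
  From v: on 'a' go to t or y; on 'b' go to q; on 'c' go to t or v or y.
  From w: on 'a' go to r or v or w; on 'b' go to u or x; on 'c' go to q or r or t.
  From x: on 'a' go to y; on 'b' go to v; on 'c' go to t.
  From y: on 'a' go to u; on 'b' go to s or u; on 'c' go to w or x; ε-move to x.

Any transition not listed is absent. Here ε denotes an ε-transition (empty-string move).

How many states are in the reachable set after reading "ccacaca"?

7

Start in {q}.
Read 'c': {q} → {r, t, u, v, w}.
Read 'c': {r, t, u, v, w} → {q, r, t, u, v, w, x, y}.
Read 'a': {q, r, t, u, v, w, x, y} → {r, t, u, v, w, x, y}.
Read 'c': {r, t, u, v, w, x, y} → {q, r, t, u, v, w, x, y}.
Read 'a': {q, r, t, u, v, w, x, y} → {r, t, u, v, w, x, y}.
Read 'c': {r, t, u, v, w, x, y} → {q, r, t, u, v, w, x, y}.
Read 'a': {q, r, t, u, v, w, x, y} → {r, t, u, v, w, x, y}.
That set has 7 states.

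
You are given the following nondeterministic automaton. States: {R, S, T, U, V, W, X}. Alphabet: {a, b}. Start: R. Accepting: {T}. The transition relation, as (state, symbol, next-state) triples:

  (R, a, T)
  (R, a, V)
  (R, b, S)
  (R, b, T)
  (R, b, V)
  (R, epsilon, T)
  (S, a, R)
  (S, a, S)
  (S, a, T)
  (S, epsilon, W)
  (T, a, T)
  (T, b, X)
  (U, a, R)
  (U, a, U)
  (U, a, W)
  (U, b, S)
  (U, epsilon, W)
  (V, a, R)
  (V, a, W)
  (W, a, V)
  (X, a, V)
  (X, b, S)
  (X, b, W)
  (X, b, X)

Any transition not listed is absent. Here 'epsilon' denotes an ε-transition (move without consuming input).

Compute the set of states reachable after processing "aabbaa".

Start: ε-closure({R}) = {R, T}.
Read 'a': {R, T} → {T, V}.
Read 'a': {T, V} → {R, T, W}.
Read 'b': {R, T, W} → {S, T, V, W, X}.
Read 'b': {S, T, V, W, X} → {S, W, X}.
Read 'a': {S, W, X} → {R, S, T, V, W}.
Read 'a': {R, S, T, V, W} → {R, S, T, V, W}.

{R, S, T, V, W}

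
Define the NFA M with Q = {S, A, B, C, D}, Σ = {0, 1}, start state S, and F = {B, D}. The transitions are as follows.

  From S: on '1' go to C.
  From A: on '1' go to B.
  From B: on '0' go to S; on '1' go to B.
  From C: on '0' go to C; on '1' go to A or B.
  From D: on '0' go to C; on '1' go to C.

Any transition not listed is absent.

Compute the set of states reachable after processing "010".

Start in {S}.
Read '0': {S} → ∅.
The set is empty and remains empty for the remaining 2 symbols.

∅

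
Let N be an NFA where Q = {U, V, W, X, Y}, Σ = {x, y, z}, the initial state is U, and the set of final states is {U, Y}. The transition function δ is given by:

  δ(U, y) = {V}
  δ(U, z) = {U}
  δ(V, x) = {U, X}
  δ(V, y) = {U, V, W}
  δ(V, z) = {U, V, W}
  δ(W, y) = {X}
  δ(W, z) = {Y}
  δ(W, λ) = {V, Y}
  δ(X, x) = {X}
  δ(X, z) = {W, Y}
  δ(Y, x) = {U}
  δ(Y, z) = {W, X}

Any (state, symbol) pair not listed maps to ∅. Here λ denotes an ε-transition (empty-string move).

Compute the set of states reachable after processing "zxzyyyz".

Start in {U}.
Read 'z': U→{U}; now {U}.
Read 'x': U→∅; now ∅.
The set is empty and remains empty for the remaining 5 symbols.

∅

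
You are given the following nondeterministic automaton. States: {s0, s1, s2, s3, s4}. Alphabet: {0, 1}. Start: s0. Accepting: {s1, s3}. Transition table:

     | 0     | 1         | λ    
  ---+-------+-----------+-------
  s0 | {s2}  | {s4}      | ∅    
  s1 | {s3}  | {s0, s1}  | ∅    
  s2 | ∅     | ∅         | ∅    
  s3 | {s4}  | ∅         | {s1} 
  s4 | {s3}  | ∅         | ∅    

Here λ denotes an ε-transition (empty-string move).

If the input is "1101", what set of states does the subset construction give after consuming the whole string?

Start in {s0}.
Read '1': {s0} → {s4}.
Read '1': {s4} → ∅.
The set is empty and remains empty for the remaining 2 symbols.

∅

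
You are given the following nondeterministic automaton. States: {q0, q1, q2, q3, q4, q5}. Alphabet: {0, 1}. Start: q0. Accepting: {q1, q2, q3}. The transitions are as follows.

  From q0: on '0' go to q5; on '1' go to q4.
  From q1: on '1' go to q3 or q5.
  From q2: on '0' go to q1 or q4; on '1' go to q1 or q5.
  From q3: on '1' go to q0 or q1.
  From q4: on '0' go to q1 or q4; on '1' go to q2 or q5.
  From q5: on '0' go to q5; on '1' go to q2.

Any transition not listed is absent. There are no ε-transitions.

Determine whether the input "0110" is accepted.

No

Start in {q0}.
Read '0': q0→{q5}; now {q5}.
Read '1': q5→{q2}; now {q2}.
Read '1': q2→{q1, q5}; now {q1, q5}.
Read '0': q1→∅, q5→{q5}; now {q5}.
The final set {q5} contains no accepting state.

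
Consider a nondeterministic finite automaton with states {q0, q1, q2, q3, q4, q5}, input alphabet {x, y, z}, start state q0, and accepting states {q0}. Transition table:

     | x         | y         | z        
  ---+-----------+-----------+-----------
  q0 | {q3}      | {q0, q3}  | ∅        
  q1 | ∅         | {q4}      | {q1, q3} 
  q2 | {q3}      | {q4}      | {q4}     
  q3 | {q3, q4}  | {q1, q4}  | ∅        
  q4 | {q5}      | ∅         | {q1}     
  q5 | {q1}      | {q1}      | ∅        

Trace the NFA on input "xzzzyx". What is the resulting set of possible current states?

Start in {q0}.
Read 'x': q0→{q3}; now {q3}.
Read 'z': q3→∅; now ∅.
The set is empty and remains empty for the remaining 4 symbols.

∅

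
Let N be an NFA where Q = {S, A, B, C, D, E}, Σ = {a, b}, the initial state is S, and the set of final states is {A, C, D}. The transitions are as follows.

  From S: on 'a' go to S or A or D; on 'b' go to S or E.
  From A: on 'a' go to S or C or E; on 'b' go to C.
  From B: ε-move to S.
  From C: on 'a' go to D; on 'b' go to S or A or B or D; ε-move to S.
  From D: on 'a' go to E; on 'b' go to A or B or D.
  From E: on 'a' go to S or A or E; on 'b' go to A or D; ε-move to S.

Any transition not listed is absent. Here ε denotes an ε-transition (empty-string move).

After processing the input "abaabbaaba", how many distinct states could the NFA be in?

5

Start in {S}.
Read 'a': S→{S, A, D}; now {S, A, D}.
Read 'b': S→{S, E}, A→{C}, D→{A, B, D}; now {S, A, B, C, D, E}.
Read 'a': S→{S, A, D}, A→{S, C, E}, B→∅, C→{D}, D→{E}, E→{S, A, E}; now {S, A, C, D, E}.
Read 'a': S→{S, A, D}, A→{S, C, E}, C→{D}, D→{E}, E→{S, A, E}; now {S, A, C, D, E}.
Read 'b': S→{S, E}, A→{C}, C→{S, A, B, D}, D→{A, B, D}, E→{A, D}; now {S, A, B, C, D, E}.
Read 'b': S→{S, E}, A→{C}, B→∅, C→{S, A, B, D}, D→{A, B, D}, E→{A, D}; now {S, A, B, C, D, E}.
Read 'a': S→{S, A, D}, A→{S, C, E}, B→∅, C→{D}, D→{E}, E→{S, A, E}; now {S, A, C, D, E}.
Read 'a': S→{S, A, D}, A→{S, C, E}, C→{D}, D→{E}, E→{S, A, E}; now {S, A, C, D, E}.
Read 'b': S→{S, E}, A→{C}, C→{S, A, B, D}, D→{A, B, D}, E→{A, D}; now {S, A, B, C, D, E}.
Read 'a': S→{S, A, D}, A→{S, C, E}, B→∅, C→{D}, D→{E}, E→{S, A, E}; now {S, A, C, D, E}.
That set has 5 states.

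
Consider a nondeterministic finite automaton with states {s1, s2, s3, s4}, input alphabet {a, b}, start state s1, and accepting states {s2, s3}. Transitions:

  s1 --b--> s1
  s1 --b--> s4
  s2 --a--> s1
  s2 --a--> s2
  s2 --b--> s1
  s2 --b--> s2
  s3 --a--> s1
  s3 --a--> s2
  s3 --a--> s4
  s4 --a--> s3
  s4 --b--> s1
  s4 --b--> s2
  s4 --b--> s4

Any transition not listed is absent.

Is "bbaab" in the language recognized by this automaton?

Start in {s1}.
Read 'b': s1→{s1, s4}; now {s1, s4}.
Read 'b': s1→{s1, s4}, s4→{s1, s2, s4}; now {s1, s2, s4}.
Read 'a': s1→∅, s2→{s1, s2}, s4→{s3}; now {s1, s2, s3}.
Read 'a': s1→∅, s2→{s1, s2}, s3→{s1, s2, s4}; now {s1, s2, s4}.
Read 'b': s1→{s1, s4}, s2→{s1, s2}, s4→{s1, s2, s4}; now {s1, s2, s4}.
The final set {s1, s2, s4} contains the accepting state s2.

Yes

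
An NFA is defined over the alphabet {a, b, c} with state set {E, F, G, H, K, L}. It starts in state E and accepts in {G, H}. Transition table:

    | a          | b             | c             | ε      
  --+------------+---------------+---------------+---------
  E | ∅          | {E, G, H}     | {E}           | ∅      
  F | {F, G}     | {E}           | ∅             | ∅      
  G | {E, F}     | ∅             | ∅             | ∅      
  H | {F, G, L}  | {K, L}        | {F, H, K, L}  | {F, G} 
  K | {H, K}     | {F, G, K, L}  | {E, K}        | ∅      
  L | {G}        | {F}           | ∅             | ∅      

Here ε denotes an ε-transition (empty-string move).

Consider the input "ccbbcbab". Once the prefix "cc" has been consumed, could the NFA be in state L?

No

Start in {E}.
Read 'c': {E} → {E}.
Read 'c': {E} → {E}.
State L is not in {E}.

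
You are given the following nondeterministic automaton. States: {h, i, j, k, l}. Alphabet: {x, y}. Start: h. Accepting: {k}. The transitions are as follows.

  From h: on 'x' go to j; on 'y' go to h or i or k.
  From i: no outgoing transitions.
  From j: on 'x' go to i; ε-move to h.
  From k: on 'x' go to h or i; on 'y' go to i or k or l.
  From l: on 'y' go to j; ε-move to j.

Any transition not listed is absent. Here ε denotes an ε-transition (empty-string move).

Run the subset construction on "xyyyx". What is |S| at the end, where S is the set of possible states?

Start in {h}.
Read 'x': {h} → {h, j}.
Read 'y': {h, j} → {h, i, k}.
Read 'y': {h, i, k} → {h, i, j, k, l}.
Read 'y': {h, i, j, k, l} → {h, i, j, k, l}.
Read 'x': {h, i, j, k, l} → {h, i, j}.
That set has 3 states.

3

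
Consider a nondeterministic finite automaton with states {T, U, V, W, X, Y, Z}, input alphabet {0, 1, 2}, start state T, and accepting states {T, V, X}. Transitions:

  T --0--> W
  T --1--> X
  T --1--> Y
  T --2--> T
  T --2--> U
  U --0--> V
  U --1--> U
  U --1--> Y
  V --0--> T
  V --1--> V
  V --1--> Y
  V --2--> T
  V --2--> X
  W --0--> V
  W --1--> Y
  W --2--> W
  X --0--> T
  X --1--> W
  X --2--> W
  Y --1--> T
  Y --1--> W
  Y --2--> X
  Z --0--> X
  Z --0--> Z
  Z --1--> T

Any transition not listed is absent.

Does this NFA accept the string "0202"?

Yes

Start in {T}.
Read '0': T→{W}; now {W}.
Read '2': W→{W}; now {W}.
Read '0': W→{V}; now {V}.
Read '2': V→{T, X}; now {T, X}.
The final set {T, X} contains the accepting states T, X.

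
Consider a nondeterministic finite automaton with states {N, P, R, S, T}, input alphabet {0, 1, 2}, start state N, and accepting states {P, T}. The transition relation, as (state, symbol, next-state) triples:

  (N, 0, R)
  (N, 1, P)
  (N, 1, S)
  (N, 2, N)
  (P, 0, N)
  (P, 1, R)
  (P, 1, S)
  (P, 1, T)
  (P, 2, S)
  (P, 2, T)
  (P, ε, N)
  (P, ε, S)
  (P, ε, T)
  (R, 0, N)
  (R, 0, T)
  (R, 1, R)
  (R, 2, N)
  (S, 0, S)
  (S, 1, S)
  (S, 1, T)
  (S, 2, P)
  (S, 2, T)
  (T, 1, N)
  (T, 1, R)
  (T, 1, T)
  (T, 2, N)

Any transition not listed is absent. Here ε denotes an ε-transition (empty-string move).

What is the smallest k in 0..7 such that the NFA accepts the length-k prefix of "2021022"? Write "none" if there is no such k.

4

Start in {N}.
Read '2': {N} → {N}.
Read '0': {N} → {R}.
Read '2': {R} → {N}.
Read '1': {N} → {N, P, S, T}.
None of the earlier sets intersect F, but {N, P, S, T} does.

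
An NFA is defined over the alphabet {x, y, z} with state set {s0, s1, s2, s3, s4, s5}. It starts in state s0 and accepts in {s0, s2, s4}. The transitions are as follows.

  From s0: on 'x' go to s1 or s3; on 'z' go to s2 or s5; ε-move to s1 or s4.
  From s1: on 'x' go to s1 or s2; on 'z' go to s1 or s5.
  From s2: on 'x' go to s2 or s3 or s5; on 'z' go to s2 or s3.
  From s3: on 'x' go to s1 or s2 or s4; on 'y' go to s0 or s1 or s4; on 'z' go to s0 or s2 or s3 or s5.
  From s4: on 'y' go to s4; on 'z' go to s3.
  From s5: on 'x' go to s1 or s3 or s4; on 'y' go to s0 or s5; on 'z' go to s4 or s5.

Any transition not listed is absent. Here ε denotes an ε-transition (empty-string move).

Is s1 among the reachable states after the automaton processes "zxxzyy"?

Yes

Start: ε-closure({s0}) = {s0, s1, s4}.
Read 'z': {s0, s1, s4} → {s1, s2, s3, s5}.
Read 'x': {s1, s2, s3, s5} → {s1, s2, s3, s4, s5}.
Read 'x': {s1, s2, s3, s4, s5} → {s1, s2, s3, s4, s5}.
Read 'z': {s1, s2, s3, s4, s5} → {s0, s1, s2, s3, s4, s5}.
Read 'y': {s0, s1, s2, s3, s4, s5} → {s0, s1, s4, s5}.
Read 'y': {s0, s1, s4, s5} → {s0, s1, s4, s5}.
State s1 is in {s0, s1, s4, s5}.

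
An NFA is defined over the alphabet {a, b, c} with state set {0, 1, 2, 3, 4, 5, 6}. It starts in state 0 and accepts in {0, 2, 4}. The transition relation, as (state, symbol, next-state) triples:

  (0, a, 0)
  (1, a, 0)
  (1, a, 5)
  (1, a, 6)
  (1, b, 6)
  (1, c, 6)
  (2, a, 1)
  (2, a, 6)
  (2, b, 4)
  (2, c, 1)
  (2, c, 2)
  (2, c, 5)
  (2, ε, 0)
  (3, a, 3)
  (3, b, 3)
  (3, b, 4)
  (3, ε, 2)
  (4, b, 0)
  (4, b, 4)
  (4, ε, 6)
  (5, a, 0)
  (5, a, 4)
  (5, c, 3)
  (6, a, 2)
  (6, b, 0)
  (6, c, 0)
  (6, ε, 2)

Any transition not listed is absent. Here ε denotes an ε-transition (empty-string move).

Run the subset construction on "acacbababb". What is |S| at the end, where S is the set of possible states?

0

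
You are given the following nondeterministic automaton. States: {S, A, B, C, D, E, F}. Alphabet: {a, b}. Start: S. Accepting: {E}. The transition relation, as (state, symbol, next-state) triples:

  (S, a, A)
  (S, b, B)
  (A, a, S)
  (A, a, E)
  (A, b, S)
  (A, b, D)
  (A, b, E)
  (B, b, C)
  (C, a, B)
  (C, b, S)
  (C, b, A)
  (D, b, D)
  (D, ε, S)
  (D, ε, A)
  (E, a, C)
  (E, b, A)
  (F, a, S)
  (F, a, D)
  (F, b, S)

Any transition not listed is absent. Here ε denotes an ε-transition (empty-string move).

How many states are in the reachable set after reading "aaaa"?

Start in {S}.
Read 'a': S→{A}; now {A}.
Read 'a': A→{S, E}; now {S, E}.
Read 'a': S→{A}, E→{C}; now {A, C}.
Read 'a': A→{S, E}, C→{B}; now {S, B, E}.
That set has 3 states.

3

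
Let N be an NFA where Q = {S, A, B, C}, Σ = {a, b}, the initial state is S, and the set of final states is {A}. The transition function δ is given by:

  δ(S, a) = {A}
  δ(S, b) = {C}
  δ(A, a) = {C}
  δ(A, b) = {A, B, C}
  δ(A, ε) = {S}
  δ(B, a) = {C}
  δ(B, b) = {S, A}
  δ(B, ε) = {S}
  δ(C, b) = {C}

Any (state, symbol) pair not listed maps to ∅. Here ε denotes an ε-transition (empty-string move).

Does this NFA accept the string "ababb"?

Start in {S}.
Read 'a': {S} → {S, A}.
Read 'b': {S, A} → {S, A, B, C}.
Read 'a': {S, A, B, C} → {S, A, C}.
Read 'b': {S, A, C} → {S, A, B, C}.
Read 'b': {S, A, B, C} → {S, A, B, C}.
The final set {S, A, B, C} contains the accepting state A.

Yes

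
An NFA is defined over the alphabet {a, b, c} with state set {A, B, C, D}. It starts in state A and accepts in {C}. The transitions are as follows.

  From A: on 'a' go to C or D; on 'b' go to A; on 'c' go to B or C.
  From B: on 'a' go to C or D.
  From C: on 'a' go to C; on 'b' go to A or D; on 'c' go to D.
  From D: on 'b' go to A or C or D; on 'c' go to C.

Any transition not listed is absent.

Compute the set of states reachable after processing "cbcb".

{A, D}

Start in {A}.
Read 'c': A→{B, C}; now {B, C}.
Read 'b': B→∅, C→{A, D}; now {A, D}.
Read 'c': A→{B, C}, D→{C}; now {B, C}.
Read 'b': B→∅, C→{A, D}; now {A, D}.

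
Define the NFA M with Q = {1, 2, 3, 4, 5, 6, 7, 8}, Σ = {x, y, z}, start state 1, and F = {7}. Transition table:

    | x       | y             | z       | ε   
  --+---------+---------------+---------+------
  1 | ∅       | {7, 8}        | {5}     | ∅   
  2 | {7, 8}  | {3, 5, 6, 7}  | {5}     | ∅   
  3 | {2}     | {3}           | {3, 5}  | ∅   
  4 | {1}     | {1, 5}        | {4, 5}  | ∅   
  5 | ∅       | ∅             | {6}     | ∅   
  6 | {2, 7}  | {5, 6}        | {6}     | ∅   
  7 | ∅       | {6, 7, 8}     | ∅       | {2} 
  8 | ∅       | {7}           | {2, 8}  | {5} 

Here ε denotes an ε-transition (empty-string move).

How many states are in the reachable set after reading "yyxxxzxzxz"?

Start in {1}.
Read 'y': 1→{7, 8}; union {7, 8}; ε-closure = {2, 5, 7, 8}.
Read 'y': 2→{3, 5, 6, 7}, 5→∅, 7→{6, 7, 8}, 8→{7}; union {3, 5, 6, 7, 8}; ε-closure = {2, 3, 5, 6, 7, 8}.
Read 'x': 2→{7, 8}, 3→{2}, 5→∅, 6→{2, 7}, 7→∅, 8→∅; union {2, 7, 8}; ε-closure = {2, 5, 7, 8}.
Read 'x': 2→{7, 8}, 5→∅, 7→∅, 8→∅; union {7, 8}; ε-closure = {2, 5, 7, 8}.
Read 'x': 2→{7, 8}, 5→∅, 7→∅, 8→∅; union {7, 8}; ε-closure = {2, 5, 7, 8}.
Read 'z': 2→{5}, 5→{6}, 7→∅, 8→{2, 8}; now {2, 5, 6, 8}.
Read 'x': 2→{7, 8}, 5→∅, 6→{2, 7}, 8→∅; union {2, 7, 8}; ε-closure = {2, 5, 7, 8}.
Read 'z': 2→{5}, 5→{6}, 7→∅, 8→{2, 8}; now {2, 5, 6, 8}.
Read 'x': 2→{7, 8}, 5→∅, 6→{2, 7}, 8→∅; union {2, 7, 8}; ε-closure = {2, 5, 7, 8}.
Read 'z': 2→{5}, 5→{6}, 7→∅, 8→{2, 8}; now {2, 5, 6, 8}.
That set has 4 states.

4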